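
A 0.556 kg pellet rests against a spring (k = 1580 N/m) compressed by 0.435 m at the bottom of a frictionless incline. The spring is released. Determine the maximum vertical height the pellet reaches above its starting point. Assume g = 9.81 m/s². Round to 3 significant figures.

All spring PE becomes gravitational PE at the highest point: ½kx² = mgh
h = kx²/(2mg) = (1580)(0.435)²/(2 × 0.556 × 9.81) = 27.41 m

h = 27.4 m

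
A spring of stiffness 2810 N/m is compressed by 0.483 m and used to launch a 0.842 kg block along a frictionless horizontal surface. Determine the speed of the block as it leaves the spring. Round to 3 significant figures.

The block leaves the spring when the spring is at natural length, so ½kx² = ½mv²
v = x√(k/m) = 0.483 × √(2810/0.842) = 27.90 m/s

v = 27.9 m/s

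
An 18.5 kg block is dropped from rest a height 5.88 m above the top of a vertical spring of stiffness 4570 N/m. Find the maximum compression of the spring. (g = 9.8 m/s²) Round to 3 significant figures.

Let x be the compression. The total drop is H + x, and the block is instantaneously at rest at max compression, so energy conservation gives:
mg(H + x) = ½kx²
½(4570)x² − (18.5)(9.8)x − (18.5)(9.8)(5.88) = 0
2285x² − 181.3x − 1066 = 0
x = [181.3 + √(32870 + 9.7436e+06)]/(2 × 2285) = 0.7239 m

x = 0.724 m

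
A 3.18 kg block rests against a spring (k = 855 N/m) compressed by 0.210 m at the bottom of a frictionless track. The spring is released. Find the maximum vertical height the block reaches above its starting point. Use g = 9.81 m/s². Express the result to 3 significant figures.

h = 0.604 m

Energy conservation from release to the highest point: ½kx² = mgh
h = kx²/(2mg) = (855)(0.210)²/(2 × 3.18 × 9.81) = 0.6043 m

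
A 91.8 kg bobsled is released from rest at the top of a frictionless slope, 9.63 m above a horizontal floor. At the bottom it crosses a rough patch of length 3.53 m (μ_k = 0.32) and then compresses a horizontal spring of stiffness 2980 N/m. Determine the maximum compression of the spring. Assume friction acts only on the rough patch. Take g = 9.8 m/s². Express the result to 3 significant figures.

Initial energy: E₁ = mgh = (91.8)(9.8)(9.63) = 8663.5 J
Friction removes W_f = μ_k mg d = (0.32)(91.8)(9.8)(3.53) = 1016 J
Energy reaching the spring: E = 8663.5 − 1016 = 7647.3 J
At max compression ½kx² = E ⇒ x = √(2E/k) = √(2 × 7647.3/2980) = 2.265 m

x = 2.27 m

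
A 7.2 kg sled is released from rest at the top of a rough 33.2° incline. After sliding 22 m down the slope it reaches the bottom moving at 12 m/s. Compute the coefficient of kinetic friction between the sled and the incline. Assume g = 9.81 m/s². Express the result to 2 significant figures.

Energy balance down the incline: mg L sinθ − ½mv² = μ_k (mg cosθ) L
mgL sinθ = 850.86 J; ½mv² = 518.40 J
W_f = 850.86 − 518.40 = 332.5 J
μ_k = W_f/(mg cosθ · L) = 332.5/(59.10 × 22) = 0.2557

μ_k = 0.26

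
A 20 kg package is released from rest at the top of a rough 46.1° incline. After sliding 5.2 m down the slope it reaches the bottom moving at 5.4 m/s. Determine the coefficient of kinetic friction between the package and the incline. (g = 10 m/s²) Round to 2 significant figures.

The energy dissipated by friction is the PE lost minus the KE gained:
mgL sinθ = 749.37 J; ½mv² = 291.60 J
W_f = 749.37 − 291.60 = 457.8 J
μ_k = W_f/(mg cosθ · L) = 457.8/(138.7 × 5.2) = 0.6348

μ_k = 0.63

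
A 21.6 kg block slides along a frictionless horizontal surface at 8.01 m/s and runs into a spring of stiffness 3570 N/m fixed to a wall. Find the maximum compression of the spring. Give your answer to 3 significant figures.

x = 0.623 m

Conservation of energy between contact and max compression: ½mv² = ½kx²
x = v√(m/k) = 8.01 × √(21.6/3570) = 0.6231 m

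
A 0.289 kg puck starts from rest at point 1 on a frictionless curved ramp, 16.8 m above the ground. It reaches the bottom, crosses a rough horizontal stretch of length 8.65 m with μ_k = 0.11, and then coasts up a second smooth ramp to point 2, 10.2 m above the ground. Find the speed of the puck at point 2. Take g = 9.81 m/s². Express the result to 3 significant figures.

Energy at 1: mgh₁ = (0.289)(9.81)(16.8) = 47.630 J
Friction loss: W_f = μ_k mg d = 2.698 J
At 2: ½mv² + mgh₂ = mgh₁ − W_f
½mv² = 47.630 − 2.698 − 28.918 = 16.014 J
v = √(2 × 16.014/0.289) = 10.53 m/s

v = 10.5 m/s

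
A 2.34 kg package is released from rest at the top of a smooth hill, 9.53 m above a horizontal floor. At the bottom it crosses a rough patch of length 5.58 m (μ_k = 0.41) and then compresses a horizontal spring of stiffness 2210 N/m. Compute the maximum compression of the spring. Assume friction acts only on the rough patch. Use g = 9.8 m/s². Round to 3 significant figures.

Initial energy: E₁ = mgh = (2.34)(9.8)(9.53) = 218.54 J
Friction removes W_f = μ_k mg d = (0.41)(2.34)(9.8)(5.58) = 52.46 J
Energy reaching the spring: E = 218.54 − 52.46 = 166.08 J
At max compression ½kx² = E ⇒ x = √(2E/k) = √(2 × 166.08/2210) = 0.3877 m

x = 0.388 m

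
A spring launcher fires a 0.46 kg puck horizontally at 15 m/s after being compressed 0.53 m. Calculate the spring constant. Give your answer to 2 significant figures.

Spring PE at full compression equals KE at release: ½kx² = ½mv²
k = mv²/x² = (0.46)(15)²/(0.53)² = 368.5 N/m

k = 370 N/m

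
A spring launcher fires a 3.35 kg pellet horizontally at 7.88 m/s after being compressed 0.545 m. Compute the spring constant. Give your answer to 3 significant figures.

Spring PE at full compression equals KE at release: ½kx² = ½mv²
k = mv²/x² = (3.35)(7.88)²/(0.545)² = 700.3 N/m

k = 700 N/m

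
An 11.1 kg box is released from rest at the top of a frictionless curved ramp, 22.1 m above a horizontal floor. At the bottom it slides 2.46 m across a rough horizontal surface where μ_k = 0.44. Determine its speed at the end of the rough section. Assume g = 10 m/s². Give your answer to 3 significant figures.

v = 20.5 m/s

Applying the work–energy principle:
mgh = ½mv² + μ_k m g d
W_f = μ_k mg d = (0.44)(11.1)(10)(2.46) = 120.1 J
½mv² = mgh − W_f = 2453.1 − 120.1 = 2333.0 J
v = √(2 × 2333.0/11.1) = 20.50 m/s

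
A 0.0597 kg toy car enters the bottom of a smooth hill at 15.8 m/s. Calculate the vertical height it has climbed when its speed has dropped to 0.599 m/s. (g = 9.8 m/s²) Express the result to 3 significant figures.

h = 12.7 m

Energy balance between the two points: ½mv₁² = ½mv₂² + mgh
h = (v₁² − v₂²)/(2g) = (15.8² − 0.599²)/(2 × 9.8) = 12.72 m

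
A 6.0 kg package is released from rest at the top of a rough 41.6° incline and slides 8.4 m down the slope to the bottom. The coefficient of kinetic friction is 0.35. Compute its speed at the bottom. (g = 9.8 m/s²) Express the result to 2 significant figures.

Work–energy: mg(L sinθ) − μ_k(mg cosθ)L = ½mv²
mgh = mgL sinθ = (6.0)(9.8)(8.4)sin41.6° = 327.93 J
W_f = μ_k mg cosθ · L = (0.35)(6.0)(9.8)cos41.6°·8.4 = 129.3 J
½mv² = 327.93 − 129.3 = 198.65 J
v = √(2 × 198.65/6.0) = 8.137 m/s

v = 8.1 m/s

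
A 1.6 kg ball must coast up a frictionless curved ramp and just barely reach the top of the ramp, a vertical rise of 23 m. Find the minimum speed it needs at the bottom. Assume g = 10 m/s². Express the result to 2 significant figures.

v = 21 m/s

At the top it is momentarily at rest, so all KE converts to PE: ½mv² = mgh
v = √(2gh) = √(2 × 10 × 23) = 21.45 m/s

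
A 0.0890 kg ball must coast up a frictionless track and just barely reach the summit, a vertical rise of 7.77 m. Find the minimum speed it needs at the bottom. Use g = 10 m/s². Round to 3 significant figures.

At the top it is momentarily at rest, so all KE converts to PE: ½mv² = mgh
v = √(2gh) = √(2 × 10 × 7.77) = 12.47 m/s

v = 12.5 m/s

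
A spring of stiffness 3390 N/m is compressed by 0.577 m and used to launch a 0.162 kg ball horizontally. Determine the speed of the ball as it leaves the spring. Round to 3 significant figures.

Spring PE converts entirely to kinetic energy: ½kx² = ½mv²
v = x√(k/m) = 0.577 × √(3390/0.162) = 83.47 m/s

v = 83.5 m/s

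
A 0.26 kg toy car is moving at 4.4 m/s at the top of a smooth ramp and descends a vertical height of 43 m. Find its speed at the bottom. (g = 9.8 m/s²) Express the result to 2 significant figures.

Energy conservation between the two points: ½mv₀² + mgh = ½mv²
v² = v₀² + 2gh = (4.4)² + 2(9.8)(43) = 862.16
v = √862.16 = 29.36 m/s

v = 29 m/s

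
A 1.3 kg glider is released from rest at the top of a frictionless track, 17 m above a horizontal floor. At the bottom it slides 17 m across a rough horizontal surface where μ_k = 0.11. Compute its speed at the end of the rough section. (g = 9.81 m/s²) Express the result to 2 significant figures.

v = 17 m/s

Energy at the top = energy at the end + work done against friction:
mgh = ½mv² + μ_k m g d
W_f = μ_k mg d = (0.11)(1.3)(9.81)(17) = 23.85 J
½mv² = mgh − W_f = 216.80 − 23.85 = 192.95 J
v = √(2 × 192.95/1.3) = 17.23 m/s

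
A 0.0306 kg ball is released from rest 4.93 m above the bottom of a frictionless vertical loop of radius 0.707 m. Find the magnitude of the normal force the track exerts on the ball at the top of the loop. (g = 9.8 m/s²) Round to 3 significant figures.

Energy from release to top (height 2r): mgh = ½mv_top² + mg(2r)
v_top² = 2g(h − 2r) = 2(9.8)(4.93 − 1.414) = 68.914 m²/s²
At the top, both N and weight point toward the centre: N + mg = mv_top²/r
N = m(v_top²/r − g) = 0.0306(68.914/0.707 − 9.8) = 2.683 N

N = 2.68 N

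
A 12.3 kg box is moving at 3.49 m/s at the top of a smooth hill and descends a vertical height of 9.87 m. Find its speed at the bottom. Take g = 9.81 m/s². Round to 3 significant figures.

Equating total energy at the two states: ½mv₀² + mgh = ½mv²
The mass cancels from both sides.
v² = v₀² + 2gh = (3.49)² + 2(9.81)(9.87) = 205.83
v = √205.83 = 14.35 m/s

v = 14.3 m/s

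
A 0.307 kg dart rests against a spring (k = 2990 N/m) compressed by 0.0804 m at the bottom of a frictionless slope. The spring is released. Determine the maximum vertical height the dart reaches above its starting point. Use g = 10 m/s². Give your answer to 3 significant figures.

h = 3.15 m

All spring PE becomes gravitational PE at the highest point: ½kx² = mgh
h = kx²/(2mg) = (2990)(0.0804)²/(2 × 0.307 × 10) = 3.148 m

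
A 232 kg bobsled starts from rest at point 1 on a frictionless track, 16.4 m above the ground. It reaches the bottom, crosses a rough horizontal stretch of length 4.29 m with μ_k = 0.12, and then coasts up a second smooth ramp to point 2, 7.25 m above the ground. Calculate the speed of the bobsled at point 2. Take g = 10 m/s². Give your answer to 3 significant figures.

Energy at 1: mgh₁ = (232)(10)(16.4) = 38048 J
Friction loss: W_f = μ_k mg d = 1194 J
At 2: ½mv² + mgh₂ = mgh₁ − W_f
½mv² = 38048 − 1194 − 16820 = 20034 J
v = √(2 × 20034/232) = 13.14 m/s

v = 13.1 m/s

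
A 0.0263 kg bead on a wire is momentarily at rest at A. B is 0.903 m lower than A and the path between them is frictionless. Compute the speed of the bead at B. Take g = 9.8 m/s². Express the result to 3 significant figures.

Energy conservation between the two points: mgh = ½mv²
v = √(2gh) = √(2 × 9.8 × 0.903) = √17.699 = 4.207 m/s

v = 4.21 m/s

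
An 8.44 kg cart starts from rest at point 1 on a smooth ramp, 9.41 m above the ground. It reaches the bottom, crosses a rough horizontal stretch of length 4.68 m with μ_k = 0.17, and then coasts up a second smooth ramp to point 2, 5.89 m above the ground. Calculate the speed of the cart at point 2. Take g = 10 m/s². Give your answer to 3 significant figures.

v = 7.38 m/s

Energy at 1: mgh₁ = (8.44)(10)(9.41) = 794.20 J
Friction loss: W_f = μ_k mg d = 67.15 J
At 2: ½mv² + mgh₂ = mgh₁ − W_f
½mv² = 794.20 − 67.15 − 497.12 = 229.94 J
v = √(2 × 229.94/8.44) = 7.382 m/s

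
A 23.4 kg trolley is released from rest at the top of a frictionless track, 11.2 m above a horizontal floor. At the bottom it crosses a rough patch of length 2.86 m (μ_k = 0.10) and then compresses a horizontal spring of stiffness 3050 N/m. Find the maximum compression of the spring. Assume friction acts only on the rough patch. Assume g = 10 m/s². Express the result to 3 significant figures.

x = 1.29 m

Initial energy: E₁ = mgh = (23.4)(10)(11.2) = 2620.8 J
Friction removes W_f = μ_k mg d = (0.10)(23.4)(10)(2.86) = 66.92 J
Energy reaching the spring: E = 2620.8 − 66.92 = 2553.9 J
At max compression ½kx² = E ⇒ x = √(2E/k) = √(2 × 2553.9/3050) = 1.294 m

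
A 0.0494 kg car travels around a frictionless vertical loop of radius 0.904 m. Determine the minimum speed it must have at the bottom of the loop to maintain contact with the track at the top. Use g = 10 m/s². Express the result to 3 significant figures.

v = 6.72 m/s

At the top: mg = mv_top²/r ⇒ v_top² = gr = 9.040 m²/s²
Energy from bottom to top (height 2r): ½mv_bot² = ½mv_top² + mg(2r)
v_bot² = gr + 4gr = 5gr = 45.20
v_bot = √(5gr) = 6.723 m/s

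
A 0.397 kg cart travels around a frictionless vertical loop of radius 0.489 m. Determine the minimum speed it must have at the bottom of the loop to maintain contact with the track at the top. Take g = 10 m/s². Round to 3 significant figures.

v = 4.94 m/s

At the top: mg = mv_top²/r ⇒ v_top² = gr = 4.890 m²/s²
Energy from bottom to top (height 2r): ½mv_bot² = ½mv_top² + mg(2r)
v_bot² = gr + 4gr = 5gr = 24.45
v_bot = √(5gr) = 4.945 m/s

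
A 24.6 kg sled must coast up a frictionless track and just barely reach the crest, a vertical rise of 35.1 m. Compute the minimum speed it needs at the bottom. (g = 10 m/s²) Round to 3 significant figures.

At the top it is momentarily at rest, so all KE converts to PE: ½mv² = mgh
v = √(2gh) = √(2 × 10 × 35.1) = 26.50 m/s

v = 26.5 m/s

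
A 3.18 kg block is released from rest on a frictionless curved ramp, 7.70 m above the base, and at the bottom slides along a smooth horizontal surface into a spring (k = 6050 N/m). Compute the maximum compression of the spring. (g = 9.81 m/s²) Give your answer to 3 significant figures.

x = 0.282 m

Gravitational PE at the top equals spring PE at max compression: mgh = ½kx²
x = √(2mgh/k) = √(2 × 3.18 × 9.81 × 7.70 / 6050) = 0.2818 m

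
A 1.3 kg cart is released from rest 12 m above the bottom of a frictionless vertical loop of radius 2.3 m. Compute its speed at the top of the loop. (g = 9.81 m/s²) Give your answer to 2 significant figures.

v = 12 m/s

Energy conservation: mgh = ½mv_top² + mg(2r)
v_top² = 2g(h − 2r) = 2(9.81)(12 − 4.600) = 145.2
v_top = 12.05 m/s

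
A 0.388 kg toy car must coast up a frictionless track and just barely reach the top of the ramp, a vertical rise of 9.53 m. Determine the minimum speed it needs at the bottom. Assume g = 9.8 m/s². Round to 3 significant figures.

At the top it is momentarily at rest, so all KE converts to PE: ½mv² = mgh
v = √(2gh) = √(2 × 9.8 × 9.53) = 13.67 m/s

v = 13.7 m/s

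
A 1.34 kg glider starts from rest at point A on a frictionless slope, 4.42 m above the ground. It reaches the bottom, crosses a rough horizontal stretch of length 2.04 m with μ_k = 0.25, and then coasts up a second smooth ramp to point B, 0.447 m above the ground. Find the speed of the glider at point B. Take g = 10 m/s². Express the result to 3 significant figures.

Energy at A: mgh₁ = (1.34)(10)(4.42) = 59.228 J
Friction loss: W_f = μ_k mg d = 6.834 J
At B: ½mv² + mgh₂ = mgh₁ − W_f
½mv² = 59.228 − 6.834 − 5.9898 = 46.404 J
v = √(2 × 46.404/1.34) = 8.322 m/s

v = 8.32 m/s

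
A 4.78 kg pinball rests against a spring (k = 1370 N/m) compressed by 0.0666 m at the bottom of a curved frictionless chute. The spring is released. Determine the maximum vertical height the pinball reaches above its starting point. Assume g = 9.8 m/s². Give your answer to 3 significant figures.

Energy conservation from release to the highest point: ½kx² = mgh
h = kx²/(2mg) = (1370)(0.0666)²/(2 × 4.78 × 9.8) = 0.06486 m

h = 0.0649 m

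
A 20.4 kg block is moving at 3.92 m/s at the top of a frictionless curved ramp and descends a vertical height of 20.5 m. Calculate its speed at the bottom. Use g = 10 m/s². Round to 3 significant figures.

v = 20.6 m/s

Energy conservation between the two points: ½mv₀² + mgh = ½mv²
The mass cancels from both sides.
v² = v₀² + 2gh = (3.92)² + 2(10)(20.5) = 425.37
v = √425.37 = 20.62 m/s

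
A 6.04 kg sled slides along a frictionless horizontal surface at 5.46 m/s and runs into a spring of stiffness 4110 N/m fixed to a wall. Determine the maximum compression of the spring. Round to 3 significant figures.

x = 0.209 m

All KE is stored as spring PE at maximum compression: ½mv² = ½kx²
x = v√(m/k) = 5.46 × √(6.04/4110) = 0.2093 m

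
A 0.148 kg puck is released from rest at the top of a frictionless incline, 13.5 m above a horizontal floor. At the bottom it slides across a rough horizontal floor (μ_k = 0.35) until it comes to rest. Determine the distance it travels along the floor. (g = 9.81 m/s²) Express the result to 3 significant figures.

d = 38.6 m

Applying the work–energy principle:
At rest all PE has been dissipated by friction: mgh = μ_k m g d
d = h/μ_k = 13.5/0.35 = 38.57 m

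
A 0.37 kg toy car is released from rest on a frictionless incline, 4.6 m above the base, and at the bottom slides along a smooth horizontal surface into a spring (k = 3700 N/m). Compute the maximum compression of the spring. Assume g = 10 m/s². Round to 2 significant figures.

Energy conservation (no friction) from release to max compression: mgh = ½kx²
x = √(2mgh/k) = √(2 × 0.37 × 10 × 4.6 / 3700) = 0.09592 m

x = 0.096 m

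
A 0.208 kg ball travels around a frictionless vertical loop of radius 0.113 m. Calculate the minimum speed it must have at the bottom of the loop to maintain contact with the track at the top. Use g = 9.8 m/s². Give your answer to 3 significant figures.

v = 2.35 m/s

At the top: mg = mv_top²/r ⇒ v_top² = gr = 1.107 m²/s²
Energy from bottom to top (height 2r): ½mv_bot² = ½mv_top² + mg(2r)
v_bot² = gr + 4gr = 5gr = 5.537
v_bot = √(5gr) = 2.353 m/s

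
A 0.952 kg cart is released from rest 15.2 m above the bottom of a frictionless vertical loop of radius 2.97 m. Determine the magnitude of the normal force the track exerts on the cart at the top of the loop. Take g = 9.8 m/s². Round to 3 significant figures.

Energy from release to top (height 2r): mgh = ½mv_top² + mg(2r)
v_top² = 2g(h − 2r) = 2(9.8)(15.2 − 5.940) = 181.50 m²/s²
At the top, both N and weight point toward the centre: N + mg = mv_top²/r
N = m(v_top²/r − g) = 0.952(181.50/2.97 − 9.8) = 48.85 N

N = 48.8 N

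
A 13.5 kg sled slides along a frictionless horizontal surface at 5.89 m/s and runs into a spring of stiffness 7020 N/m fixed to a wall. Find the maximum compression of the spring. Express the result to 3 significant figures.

At max compression the sled is momentarily at rest: ½mv² = ½kx²
x = v√(m/k) = 5.89 × √(13.5/7020) = 0.2583 m

x = 0.258 m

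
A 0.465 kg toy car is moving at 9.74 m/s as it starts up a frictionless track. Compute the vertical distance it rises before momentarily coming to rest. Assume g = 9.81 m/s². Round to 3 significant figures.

h = 4.84 m

By energy conservation, ½mv² = mgh
h = v²/(2g) = 9.74²/(2 × 9.81) = 4.835 m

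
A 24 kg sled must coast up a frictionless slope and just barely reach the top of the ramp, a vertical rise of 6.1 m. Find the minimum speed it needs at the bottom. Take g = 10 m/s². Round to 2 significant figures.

At the top it is momentarily at rest, so all KE converts to PE: ½mv² = mgh
v = √(2gh) = √(2 × 10 × 6.1) = 11.05 m/s

v = 11 m/s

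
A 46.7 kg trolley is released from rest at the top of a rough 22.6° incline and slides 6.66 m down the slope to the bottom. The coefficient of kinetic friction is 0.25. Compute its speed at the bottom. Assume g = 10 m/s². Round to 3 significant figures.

v = 4.52 m/s

Energy: mgh = ½mv² + W_f, with h = L sinθ and W_f = μ_k (mg cosθ) L
mgh = mgL sinθ = (46.7)(10)(6.66)sin22.6° = 1195.2 J
W_f = μ_k mg cosθ · L = (0.25)(46.7)(10)cos22.6°·6.66 = 717.8 J
½mv² = 1195.2 − 717.8 = 477.40 J
v = √(2 × 477.40/46.7) = 4.522 m/s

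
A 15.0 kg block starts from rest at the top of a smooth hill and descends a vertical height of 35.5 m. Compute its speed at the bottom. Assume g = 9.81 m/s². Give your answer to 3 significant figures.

v = 26.4 m/s

Equating total energy at the two states: mgh = ½mv²
The mass cancels from both sides.
v = √(2gh) = √(2 × 9.81 × 35.5) = √696.51 = 26.39 m/s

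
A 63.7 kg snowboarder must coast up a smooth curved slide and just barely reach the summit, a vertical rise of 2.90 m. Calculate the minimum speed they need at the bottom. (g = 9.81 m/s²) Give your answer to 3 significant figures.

v = 7.54 m/s

At the top they are momentarily at rest, so all KE converts to PE: ½mv² = mgh
v = √(2gh) = √(2 × 9.81 × 2.90) = 7.543 m/s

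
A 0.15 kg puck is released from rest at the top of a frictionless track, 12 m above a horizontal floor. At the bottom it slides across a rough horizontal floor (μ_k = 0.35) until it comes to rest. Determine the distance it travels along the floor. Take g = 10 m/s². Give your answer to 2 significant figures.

Applying the work–energy principle:
At rest all PE has been dissipated by friction: mgh = μ_k m g d
d = h/μ_k = 12/0.35 = 34.29 m

d = 34 m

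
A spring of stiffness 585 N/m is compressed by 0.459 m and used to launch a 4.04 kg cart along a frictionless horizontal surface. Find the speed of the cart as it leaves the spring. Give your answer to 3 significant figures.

Spring PE converts entirely to kinetic energy: ½kx² = ½mv²
v = x√(k/m) = 0.459 × √(585/4.04) = 5.523 m/s

v = 5.52 m/s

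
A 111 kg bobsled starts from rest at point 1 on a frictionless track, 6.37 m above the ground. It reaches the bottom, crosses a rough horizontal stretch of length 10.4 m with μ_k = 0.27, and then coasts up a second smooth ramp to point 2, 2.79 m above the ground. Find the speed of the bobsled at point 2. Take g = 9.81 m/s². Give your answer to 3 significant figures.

Energy at 1: mgh₁ = (111)(9.81)(6.37) = 6936.4 J
Friction loss: W_f = μ_k mg d = 3058 J
At 2: ½mv² + mgh₂ = mgh₁ − W_f
½mv² = 6936.4 − 3058 − 3038.1 = 840.64 J
v = √(2 × 840.64/111) = 3.892 m/s

v = 3.89 m/s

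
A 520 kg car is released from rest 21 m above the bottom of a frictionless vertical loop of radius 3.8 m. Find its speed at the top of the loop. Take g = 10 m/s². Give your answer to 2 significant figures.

Energy conservation: mgh = ½mv_top² + mg(2r)
v_top² = 2g(h − 2r) = 2(10)(21 − 7.600) = 268.0
v_top = 16.37 m/s

v = 16 m/s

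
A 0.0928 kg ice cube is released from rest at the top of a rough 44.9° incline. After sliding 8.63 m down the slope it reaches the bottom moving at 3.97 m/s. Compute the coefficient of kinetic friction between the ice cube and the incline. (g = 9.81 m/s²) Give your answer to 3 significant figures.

μ_k = 0.865

mgh = ½mv² + μ_k (mg cosθ) L, with h = L sinθ
mgL sinθ = 5.5457 J; ½mv² = 0.73131 J
W_f = 5.5457 − 0.73131 = 4.814 J
μ_k = W_f/(mg cosθ · L) = 4.814/(0.6448 × 8.63) = 0.8651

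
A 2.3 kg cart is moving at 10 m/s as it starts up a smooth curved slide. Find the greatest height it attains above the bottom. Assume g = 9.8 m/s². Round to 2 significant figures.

By energy conservation, ½mv² = mgh
h = v²/(2g) = 10²/(2 × 9.8) = 5.102 m

h = 5.1 m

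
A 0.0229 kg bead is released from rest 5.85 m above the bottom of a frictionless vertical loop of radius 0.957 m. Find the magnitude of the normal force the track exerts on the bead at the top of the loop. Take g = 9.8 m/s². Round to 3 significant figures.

Energy from release to top (height 2r): mgh = ½mv_top² + mg(2r)
v_top² = 2g(h − 2r) = 2(9.8)(5.85 − 1.914) = 77.146 m²/s²
At the top, both N and weight point toward the centre: N + mg = mv_top²/r
N = m(v_top²/r − g) = 0.0229(77.146/0.957 − 9.8) = 1.622 N

N = 1.62 N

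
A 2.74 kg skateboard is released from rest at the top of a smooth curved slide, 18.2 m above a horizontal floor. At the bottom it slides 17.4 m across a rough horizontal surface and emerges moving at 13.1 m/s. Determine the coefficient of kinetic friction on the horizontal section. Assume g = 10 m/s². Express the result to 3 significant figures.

Energy bookkeeping (friction removes W_f = μ_k N d):
mgh = ½mv² + μ_k m g d
mgh = 498.68 J; ½mv² = 235.11 J
W_f = 498.68 − 235.11 = 263.6 J
μ_k = W_f/(mg·d) = 263.6/(27.40 × 17.4) = 0.5528

μ_k = 0.553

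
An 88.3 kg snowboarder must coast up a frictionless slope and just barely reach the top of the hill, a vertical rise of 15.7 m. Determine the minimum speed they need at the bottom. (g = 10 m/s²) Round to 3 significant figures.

At the top they are momentarily at rest, so all KE converts to PE: ½mv² = mgh
v = √(2gh) = √(2 × 10 × 15.7) = 17.72 m/s

v = 17.7 m/s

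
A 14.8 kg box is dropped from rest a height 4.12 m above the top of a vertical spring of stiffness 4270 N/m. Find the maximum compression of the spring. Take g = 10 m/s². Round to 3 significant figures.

Take the reference level at the top of the uncompressed spring. At max compression the box has fallen H + x and is momentarily at rest:
mg(H + x) = ½kx²
½(4270)x² − (14.8)(10)x − (14.8)(10)(4.12) = 0
2135x² − 148.0x − 609.8 = 0
x = [148.0 + √(21904 + 5.2074e+06)]/(2 × 2135) = 0.5702 m

x = 0.570 m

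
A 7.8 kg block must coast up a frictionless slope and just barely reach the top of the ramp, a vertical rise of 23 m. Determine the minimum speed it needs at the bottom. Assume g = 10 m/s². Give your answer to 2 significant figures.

At the top it is momentarily at rest, so all KE converts to PE: ½mv² = mgh
v = √(2gh) = √(2 × 10 × 23) = 21.45 m/s

v = 21 m/s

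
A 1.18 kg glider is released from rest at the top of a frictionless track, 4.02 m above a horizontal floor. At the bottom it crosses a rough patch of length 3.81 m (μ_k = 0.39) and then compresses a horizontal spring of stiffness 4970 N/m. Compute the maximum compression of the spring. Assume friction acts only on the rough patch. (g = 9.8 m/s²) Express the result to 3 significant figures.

Initial energy: E₁ = mgh = (1.18)(9.8)(4.02) = 46.487 J
Friction removes W_f = μ_k mg d = (0.39)(1.18)(9.8)(3.81) = 17.18 J
Energy reaching the spring: E = 46.487 − 17.18 = 29.304 J
At max compression ½kx² = E ⇒ x = √(2E/k) = √(2 × 29.304/4970) = 0.1086 m

x = 0.109 m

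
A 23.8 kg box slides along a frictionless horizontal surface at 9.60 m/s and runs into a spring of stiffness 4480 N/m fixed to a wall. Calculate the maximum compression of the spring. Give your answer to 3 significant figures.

x = 0.700 m

Conservation of energy between contact and max compression: ½mv² = ½kx²
x = v√(m/k) = 9.60 × √(23.8/4480) = 0.6997 m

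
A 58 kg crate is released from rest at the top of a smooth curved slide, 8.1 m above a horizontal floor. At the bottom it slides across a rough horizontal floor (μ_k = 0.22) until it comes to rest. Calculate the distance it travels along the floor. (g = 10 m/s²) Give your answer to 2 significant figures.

d = 37 m

Energy at the top = energy at the end + work done against friction:
At rest all PE has been dissipated by friction: mgh = μ_k m g d
d = h/μ_k = 8.1/0.22 = 36.82 m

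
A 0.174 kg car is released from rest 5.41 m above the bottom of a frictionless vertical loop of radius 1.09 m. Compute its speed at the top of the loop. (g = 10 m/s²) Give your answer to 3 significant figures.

v = 8.04 m/s

Energy conservation: mgh = ½mv_top² + mg(2r)
v_top² = 2g(h − 2r) = 2(10)(5.41 − 2.180) = 64.60
v_top = 8.037 m/s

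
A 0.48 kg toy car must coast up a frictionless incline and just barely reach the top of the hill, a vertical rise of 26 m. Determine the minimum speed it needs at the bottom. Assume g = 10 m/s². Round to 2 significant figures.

At the top it is momentarily at rest, so all KE converts to PE: ½mv² = mgh
v = √(2gh) = √(2 × 10 × 26) = 22.80 m/s

v = 23 m/s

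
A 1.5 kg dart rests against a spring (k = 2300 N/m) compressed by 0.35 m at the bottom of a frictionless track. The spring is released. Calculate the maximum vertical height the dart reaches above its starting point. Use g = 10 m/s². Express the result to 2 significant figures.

Energy conservation from release to the highest point: ½kx² = mgh
h = kx²/(2mg) = (2300)(0.35)²/(2 × 1.5 × 10) = 9.392 m

h = 9.4 m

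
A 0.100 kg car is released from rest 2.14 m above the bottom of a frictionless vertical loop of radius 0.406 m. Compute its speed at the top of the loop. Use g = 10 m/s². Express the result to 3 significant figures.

Energy conservation: mgh = ½mv_top² + mg(2r)
v_top² = 2g(h − 2r) = 2(10)(2.14 − 0.8120) = 26.56
v_top = 5.154 m/s

v = 5.15 m/s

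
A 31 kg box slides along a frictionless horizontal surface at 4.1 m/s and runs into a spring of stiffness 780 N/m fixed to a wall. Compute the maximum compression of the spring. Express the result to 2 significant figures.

x = 0.82 m

At max compression the box is momentarily at rest: ½mv² = ½kx²
x = v√(m/k) = 4.1 × √(31/780) = 0.8174 m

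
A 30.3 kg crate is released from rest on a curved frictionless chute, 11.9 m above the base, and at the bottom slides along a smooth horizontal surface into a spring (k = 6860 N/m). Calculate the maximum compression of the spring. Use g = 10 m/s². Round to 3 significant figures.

At max compression the crate is momentarily at rest: mgh = ½kx²
x = √(2mgh/k) = √(2 × 30.3 × 10 × 11.9 / 6860) = 1.025 m

x = 1.03 m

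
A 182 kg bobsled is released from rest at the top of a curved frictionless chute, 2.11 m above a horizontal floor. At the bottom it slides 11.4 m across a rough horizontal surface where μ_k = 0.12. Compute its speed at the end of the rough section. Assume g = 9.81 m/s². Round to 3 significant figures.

Energy at the top = energy at the end + work done against friction:
mgh = ½mv² + μ_k m g d
W_f = μ_k mg d = (0.12)(182)(9.81)(11.4) = 2442 J
½mv² = mgh − W_f = 3767.2 − 2442 = 1324.8 J
v = √(2 × 1324.8/182) = 3.815 m/s

v = 3.82 m/s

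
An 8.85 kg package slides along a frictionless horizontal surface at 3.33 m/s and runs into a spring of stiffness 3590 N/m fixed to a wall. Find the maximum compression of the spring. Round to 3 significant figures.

All KE is stored as spring PE at maximum compression: ½mv² = ½kx²
x = v√(m/k) = 3.33 × √(8.85/3590) = 0.1653 m

x = 0.165 m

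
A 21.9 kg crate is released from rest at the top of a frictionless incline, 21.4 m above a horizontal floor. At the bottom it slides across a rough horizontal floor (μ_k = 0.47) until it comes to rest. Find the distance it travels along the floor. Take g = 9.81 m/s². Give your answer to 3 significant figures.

d = 45.5 m

Energy at the top = energy at the end + work done against friction:
At rest all PE has been dissipated by friction: mgh = μ_k m g d
d = h/μ_k = 21.4/0.47 = 45.53 m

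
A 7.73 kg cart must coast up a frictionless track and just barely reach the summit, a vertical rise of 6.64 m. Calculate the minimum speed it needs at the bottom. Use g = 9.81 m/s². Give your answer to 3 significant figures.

v = 11.4 m/s

At the top it is momentarily at rest, so all KE converts to PE: ½mv² = mgh
v = √(2gh) = √(2 × 9.81 × 6.64) = 11.41 m/s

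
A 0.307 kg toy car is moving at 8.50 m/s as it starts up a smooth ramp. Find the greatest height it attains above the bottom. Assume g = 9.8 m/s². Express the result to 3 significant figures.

Setting KE at the bottom equal to PE gained: ½mv² = mgh
h = v²/(2g) = 8.50²/(2 × 9.8) = 3.686 m

h = 3.69 m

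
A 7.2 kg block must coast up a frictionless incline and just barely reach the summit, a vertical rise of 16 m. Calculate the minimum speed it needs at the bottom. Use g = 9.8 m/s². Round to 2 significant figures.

At the top it is momentarily at rest, so all KE converts to PE: ½mv² = mgh
v = √(2gh) = √(2 × 9.8 × 16) = 17.71 m/s

v = 18 m/s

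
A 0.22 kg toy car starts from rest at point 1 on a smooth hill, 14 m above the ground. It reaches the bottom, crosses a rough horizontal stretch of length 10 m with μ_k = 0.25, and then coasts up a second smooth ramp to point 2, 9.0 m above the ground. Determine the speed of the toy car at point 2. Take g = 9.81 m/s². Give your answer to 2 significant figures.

v = 7.0 m/s

Energy at 1: mgh₁ = (0.22)(9.81)(14) = 30.215 J
Friction loss: W_f = μ_k mg d = 5.396 J
At 2: ½mv² + mgh₂ = mgh₁ − W_f
½mv² = 30.215 − 5.396 − 19.424 = 5.3955 J
v = √(2 × 5.3955/0.22) = 7.004 m/s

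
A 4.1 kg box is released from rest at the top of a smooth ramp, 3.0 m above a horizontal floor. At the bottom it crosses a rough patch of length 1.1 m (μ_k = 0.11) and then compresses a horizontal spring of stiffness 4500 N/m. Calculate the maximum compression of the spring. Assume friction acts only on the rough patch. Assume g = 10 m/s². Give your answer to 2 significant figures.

x = 0.23 m

Initial energy: E₁ = mgh = (4.1)(10)(3.0) = 123.00 J
Friction removes W_f = μ_k mg d = (0.11)(4.1)(10)(1.1) = 4.961 J
Energy reaching the spring: E = 123.00 − 4.961 = 118.04 J
At max compression ½kx² = E ⇒ x = √(2E/k) = √(2 × 118.04/4500) = 0.2290 m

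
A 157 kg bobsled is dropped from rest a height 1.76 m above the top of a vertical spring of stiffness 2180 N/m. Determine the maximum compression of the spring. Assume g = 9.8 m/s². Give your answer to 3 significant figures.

x = 2.43 m

Measuring PE from the top of the relaxed spring, at max compression the bobsled has dropped H + x with zero KE, so:
mg(H + x) = ½kx²
½(2180)x² − (157)(9.8)x − (157)(9.8)(1.76) = 0
1090x² − 1539x − 2708 = 0
x = [1539 + √(2.367e+06 + 1.1807e+07)]/(2 × 1090) = 2.433 m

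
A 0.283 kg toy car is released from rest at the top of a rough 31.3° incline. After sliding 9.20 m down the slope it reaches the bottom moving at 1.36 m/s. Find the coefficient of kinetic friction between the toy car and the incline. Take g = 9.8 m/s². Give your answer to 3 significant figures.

mgh = ½mv² + μ_k (mg cosθ) L, with h = L sinθ
mgL sinθ = 13.256 J; ½mv² = 0.26172 J
W_f = 13.256 − 0.26172 = 12.99 J
μ_k = W_f/(mg cosθ · L) = 12.99/(2.370 × 9.20) = 0.5960

μ_k = 0.596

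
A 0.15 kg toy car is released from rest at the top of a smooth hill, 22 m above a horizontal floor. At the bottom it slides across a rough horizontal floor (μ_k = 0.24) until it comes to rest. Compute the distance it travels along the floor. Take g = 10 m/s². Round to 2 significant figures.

Energy at the top = energy at the end + work done against friction:
At rest all PE has been dissipated by friction: mgh = μ_k m g d
d = h/μ_k = 22/0.24 = 91.67 m

d = 92 m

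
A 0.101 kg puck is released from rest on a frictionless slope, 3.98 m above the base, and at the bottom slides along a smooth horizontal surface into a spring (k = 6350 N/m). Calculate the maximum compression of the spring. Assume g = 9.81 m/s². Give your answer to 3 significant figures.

x = 0.0352 m

At max compression the puck is momentarily at rest: mgh = ½kx²
x = √(2mgh/k) = √(2 × 0.101 × 9.81 × 3.98 / 6350) = 0.03524 m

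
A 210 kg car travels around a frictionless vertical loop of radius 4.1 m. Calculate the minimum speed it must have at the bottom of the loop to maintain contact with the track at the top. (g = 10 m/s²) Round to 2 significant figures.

v = 14 m/s

At the top: mg = mv_top²/r ⇒ v_top² = gr = 41.00 m²/s²
Energy from bottom to top (height 2r): ½mv_bot² = ½mv_top² + mg(2r)
v_bot² = gr + 4gr = 5gr = 205.0
v_bot = √(5gr) = 14.32 m/s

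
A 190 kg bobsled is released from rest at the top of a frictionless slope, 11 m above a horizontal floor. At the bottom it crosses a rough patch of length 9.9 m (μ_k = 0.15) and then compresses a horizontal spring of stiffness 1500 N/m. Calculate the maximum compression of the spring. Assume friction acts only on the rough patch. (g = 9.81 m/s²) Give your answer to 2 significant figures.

Initial energy: E₁ = mgh = (190)(9.81)(11) = 20503 J
Friction removes W_f = μ_k mg d = (0.15)(190)(9.81)(9.9) = 2768 J
Energy reaching the spring: E = 20503 − 2768 = 17735 J
At max compression ½kx² = E ⇒ x = √(2E/k) = √(2 × 17735/1500) = 4.863 m

x = 4.9 m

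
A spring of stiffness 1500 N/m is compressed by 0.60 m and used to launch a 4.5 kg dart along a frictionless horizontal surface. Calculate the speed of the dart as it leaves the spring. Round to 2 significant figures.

v = 11 m/s

The dart leaves the spring when the spring is at natural length, so ½kx² = ½mv²
v = x√(k/m) = 0.60 × √(1500/4.5) = 10.95 m/s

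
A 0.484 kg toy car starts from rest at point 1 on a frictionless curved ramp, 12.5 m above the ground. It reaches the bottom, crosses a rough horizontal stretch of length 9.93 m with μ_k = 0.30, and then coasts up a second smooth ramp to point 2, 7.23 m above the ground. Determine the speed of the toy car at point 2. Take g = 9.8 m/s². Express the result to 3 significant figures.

v = 6.70 m/s

Energy at 1: mgh₁ = (0.484)(9.8)(12.5) = 59.290 J
Friction loss: W_f = μ_k mg d = 14.13 J
At 2: ½mv² + mgh₂ = mgh₁ − W_f
½mv² = 59.290 − 14.13 − 34.293 = 10.867 J
v = √(2 × 10.867/0.484) = 6.701 m/s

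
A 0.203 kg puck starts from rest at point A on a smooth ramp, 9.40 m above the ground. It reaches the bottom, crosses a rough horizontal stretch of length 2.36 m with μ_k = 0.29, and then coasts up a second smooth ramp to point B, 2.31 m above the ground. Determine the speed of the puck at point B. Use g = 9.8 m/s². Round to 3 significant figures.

Energy at A: mgh₁ = (0.203)(9.8)(9.40) = 18.700 J
Friction loss: W_f = μ_k mg d = 1.362 J
At B: ½mv² + mgh₂ = mgh₁ − W_f
½mv² = 18.700 − 1.362 − 4.5955 = 12.743 J
v = √(2 × 12.743/0.203) = 11.20 m/s

v = 11.2 m/s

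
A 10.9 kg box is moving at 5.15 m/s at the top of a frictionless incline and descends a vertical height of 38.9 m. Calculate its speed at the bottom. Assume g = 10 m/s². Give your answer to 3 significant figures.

Energy conservation between the two points: ½mv₀² + mgh = ½mv²
v² = v₀² + 2gh = (5.15)² + 2(10)(38.9) = 804.52
v = √804.52 = 28.36 m/s

v = 28.4 m/s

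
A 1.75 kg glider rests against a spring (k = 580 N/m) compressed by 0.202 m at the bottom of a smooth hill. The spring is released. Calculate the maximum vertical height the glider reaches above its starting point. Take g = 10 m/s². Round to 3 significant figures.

At maximum height the glider is at rest, so ½kx² = mgh
h = kx²/(2mg) = (580)(0.202)²/(2 × 1.75 × 10) = 0.6762 m

h = 0.676 m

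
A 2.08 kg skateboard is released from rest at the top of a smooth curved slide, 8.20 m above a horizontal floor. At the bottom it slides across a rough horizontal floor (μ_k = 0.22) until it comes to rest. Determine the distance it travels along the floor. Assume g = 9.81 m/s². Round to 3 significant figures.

d = 37.3 m

Energy bookkeeping (friction removes W_f = μ_k N d):
At rest all PE has been dissipated by friction: mgh = μ_k m g d
d = h/μ_k = 8.20/0.22 = 37.27 m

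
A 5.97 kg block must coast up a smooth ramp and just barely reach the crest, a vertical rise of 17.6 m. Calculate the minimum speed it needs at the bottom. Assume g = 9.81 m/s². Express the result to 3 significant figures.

At the top it is momentarily at rest, so all KE converts to PE: ½mv² = mgh
v = √(2gh) = √(2 × 9.81 × 17.6) = 18.58 m/s

v = 18.6 m/s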